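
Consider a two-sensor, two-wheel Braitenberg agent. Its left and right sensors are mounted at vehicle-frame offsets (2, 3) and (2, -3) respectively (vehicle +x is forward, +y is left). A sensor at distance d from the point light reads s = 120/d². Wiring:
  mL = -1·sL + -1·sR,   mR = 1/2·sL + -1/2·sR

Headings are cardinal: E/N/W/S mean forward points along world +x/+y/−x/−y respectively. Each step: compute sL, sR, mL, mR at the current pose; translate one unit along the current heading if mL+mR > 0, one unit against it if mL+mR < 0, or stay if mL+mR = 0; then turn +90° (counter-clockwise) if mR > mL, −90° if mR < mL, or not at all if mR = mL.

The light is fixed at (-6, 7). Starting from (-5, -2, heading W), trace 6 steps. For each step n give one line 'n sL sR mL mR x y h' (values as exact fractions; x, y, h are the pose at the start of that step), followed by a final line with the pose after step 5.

0 24/29 120/37 -4368/1073 -1296/1073 -5 -2 W
1 60/73 60/61 -8040/4453 -360/4453 -4 -2 S
2 120/41 120/137 -21360/5617 5760/5617 -4 -1 E
3 3 30/13 -69/13 9/26 -5 -1 N
4 24/29 120/37 -4368/1073 -1296/1073 -5 -2 W
5 60/73 60/61 -8040/4453 -360/4453 -4 -2 S
final -4 -1 E

n=0: pose=(-5,-2,W); sL=24/29, sR=120/37; mL=-4368/1073, mR=-1296/1073; mL+mR=-5664/1073 → advance -1; mR−mL=3072/1073 → turn +1·90°
n=1: pose=(-4,-2,S); sL=60/73, sR=60/61; mL=-8040/4453, mR=-360/4453; mL+mR=-8400/4453 → advance -1; mR−mL=7680/4453 → turn +1·90°
n=2: pose=(-4,-1,E); sL=120/41, sR=120/137; mL=-21360/5617, mR=5760/5617; mL+mR=-15600/5617 → advance -1; mR−mL=27120/5617 → turn +1·90°
n=3: pose=(-5,-1,N); sL=3, sR=30/13; mL=-69/13, mR=9/26; mL+mR=-129/26 → advance -1; mR−mL=147/26 → turn +1·90°
n=4: pose=(-5,-2,W); sL=24/29, sR=120/37; mL=-4368/1073, mR=-1296/1073; mL+mR=-5664/1073 → advance -1; mR−mL=3072/1073 → turn +1·90°
n=5: pose=(-4,-2,S); sL=60/73, sR=60/61; mL=-8040/4453, mR=-360/4453; mL+mR=-8400/4453 → advance -1; mR−mL=7680/4453 → turn +1·90°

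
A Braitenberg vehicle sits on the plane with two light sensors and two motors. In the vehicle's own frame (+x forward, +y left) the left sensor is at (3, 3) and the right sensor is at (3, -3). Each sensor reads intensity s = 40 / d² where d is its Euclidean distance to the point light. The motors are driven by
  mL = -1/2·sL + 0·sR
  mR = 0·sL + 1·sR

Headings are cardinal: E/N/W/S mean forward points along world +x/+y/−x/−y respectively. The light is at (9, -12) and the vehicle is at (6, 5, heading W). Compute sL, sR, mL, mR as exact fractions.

left sensor world pos  = (3, 2); dL² = 232
right sensor world pos = (3, 8); dR² = 436
sL = 40/232 = 5/29
sR = 40/436 = 10/109
mL = -1/2·sL + 0·sR = -5/58
mR = 0·sL + 1·sR = 10/109

5/29 10/109 -5/58 10/109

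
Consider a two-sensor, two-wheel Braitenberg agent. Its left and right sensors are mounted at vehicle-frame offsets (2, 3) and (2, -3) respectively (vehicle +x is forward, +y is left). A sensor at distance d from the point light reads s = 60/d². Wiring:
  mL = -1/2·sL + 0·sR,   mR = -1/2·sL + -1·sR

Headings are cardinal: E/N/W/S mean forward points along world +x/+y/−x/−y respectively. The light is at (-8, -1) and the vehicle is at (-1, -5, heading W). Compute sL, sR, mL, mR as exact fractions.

30/37 30/13 -15/37 -1305/481

left sensor world pos  = (-3, -8); dL² = 74
right sensor world pos = (-3, -2); dR² = 26
sL = 60/74 = 30/37
sR = 60/26 = 30/13
mL = -1/2·sL + 0·sR = -15/37
mR = -1/2·sL + -1·sR = -1305/481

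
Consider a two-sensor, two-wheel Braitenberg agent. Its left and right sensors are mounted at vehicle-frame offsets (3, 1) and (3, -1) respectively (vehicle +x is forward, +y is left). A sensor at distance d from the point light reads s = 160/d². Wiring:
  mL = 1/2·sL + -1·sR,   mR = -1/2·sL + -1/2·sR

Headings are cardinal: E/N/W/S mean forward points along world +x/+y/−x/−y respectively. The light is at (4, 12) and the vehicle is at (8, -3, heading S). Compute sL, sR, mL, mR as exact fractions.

left sensor world pos  = (9, -6); dL² = 349
right sensor world pos = (7, -6); dR² = 333
sL = 160/349 = 160/349
sR = 160/333 = 160/333
mL = 1/2·sL + -1·sR = -29200/116217
mR = -1/2·sL + -1/2·sR = -54560/116217

160/349 160/333 -29200/116217 -54560/116217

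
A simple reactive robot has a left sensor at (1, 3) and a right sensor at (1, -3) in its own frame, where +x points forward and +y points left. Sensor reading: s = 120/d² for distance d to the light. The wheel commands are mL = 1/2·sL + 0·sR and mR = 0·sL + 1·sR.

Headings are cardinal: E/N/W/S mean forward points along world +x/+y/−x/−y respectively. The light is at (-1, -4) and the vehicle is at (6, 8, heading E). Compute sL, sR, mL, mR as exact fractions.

120/289 24/29 60/289 24/29

left sensor world pos  = (7, 11); dL² = 289
right sensor world pos = (7, 5); dR² = 145
sL = 120/289 = 120/289
sR = 120/145 = 24/29
mL = 1/2·sL + 0·sR = 60/289
mR = 0·sL + 1·sR = 24/29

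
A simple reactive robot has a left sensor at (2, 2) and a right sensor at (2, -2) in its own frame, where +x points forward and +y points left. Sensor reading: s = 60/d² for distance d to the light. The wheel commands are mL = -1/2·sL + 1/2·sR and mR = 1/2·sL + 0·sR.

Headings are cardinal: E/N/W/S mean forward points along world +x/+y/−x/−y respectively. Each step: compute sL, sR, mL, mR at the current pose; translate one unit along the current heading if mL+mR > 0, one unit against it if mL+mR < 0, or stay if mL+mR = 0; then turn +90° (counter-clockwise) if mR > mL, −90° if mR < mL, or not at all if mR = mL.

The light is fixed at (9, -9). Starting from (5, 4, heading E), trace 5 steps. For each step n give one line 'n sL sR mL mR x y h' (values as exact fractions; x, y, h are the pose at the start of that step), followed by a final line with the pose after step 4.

n=0: pose=(5,4,E); sL=60/229, sR=12/25; mL=624/5725, mR=30/229; mL+mR=6/25 → advance +1; mR−mL=126/5725 → turn +1·90°
n=1: pose=(6,4,N); sL=6/25, sR=30/113; mL=36/2825, mR=3/25; mL+mR=15/113 → advance +1; mR−mL=303/2825 → turn +1·90°
n=2: pose=(6,5,W); sL=60/169, sR=60/281; mL=-3360/47489, mR=30/169; mL+mR=30/281 → advance +1; mR−mL=11790/47489 → turn +1·90°
n=3: pose=(5,5,S); sL=15/37, sR=1/3; mL=-4/111, mR=15/74; mL+mR=1/6 → advance +1; mR−mL=53/222 → turn +1·90°
n=4: pose=(5,4,E); sL=60/229, sR=12/25; mL=624/5725, mR=30/229; mL+mR=6/25 → advance +1; mR−mL=126/5725 → turn +1·90°

0 60/229 12/25 624/5725 30/229 5 4 E
1 6/25 30/113 36/2825 3/25 6 4 N
2 60/169 60/281 -3360/47489 30/169 6 5 W
3 15/37 1/3 -4/111 15/74 5 5 S
4 60/229 12/25 624/5725 30/229 5 4 E
final 6 4 N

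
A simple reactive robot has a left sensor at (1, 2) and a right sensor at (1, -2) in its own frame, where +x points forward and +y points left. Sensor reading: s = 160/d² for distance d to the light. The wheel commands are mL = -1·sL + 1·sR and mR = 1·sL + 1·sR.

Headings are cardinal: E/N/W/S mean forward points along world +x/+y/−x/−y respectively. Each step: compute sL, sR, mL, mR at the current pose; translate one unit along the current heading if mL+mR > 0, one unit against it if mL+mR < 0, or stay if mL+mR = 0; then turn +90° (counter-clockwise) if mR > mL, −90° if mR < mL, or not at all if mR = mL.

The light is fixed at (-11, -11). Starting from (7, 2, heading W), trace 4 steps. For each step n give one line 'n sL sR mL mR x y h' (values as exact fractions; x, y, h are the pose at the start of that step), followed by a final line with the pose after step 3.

0 16/41 80/257 -832/10537 7392/10537 7 2 W
1 32/101 160/369 4352/37269 27968/37269 6 2 S
2 4/13 20/53 48/689 472/689 6 1 E
3 32/85 160/569 -4608/48365 31808/48365 7 1 N
final 7 2 W

n=0: pose=(7,2,W); sL=16/41, sR=80/257; mL=-832/10537, mR=7392/10537; mL+mR=160/257 → advance +1; mR−mL=32/41 → turn +1·90°
n=1: pose=(6,2,S); sL=32/101, sR=160/369; mL=4352/37269, mR=27968/37269; mL+mR=320/369 → advance +1; mR−mL=64/101 → turn +1·90°
n=2: pose=(6,1,E); sL=4/13, sR=20/53; mL=48/689, mR=472/689; mL+mR=40/53 → advance +1; mR−mL=8/13 → turn +1·90°
n=3: pose=(7,1,N); sL=32/85, sR=160/569; mL=-4608/48365, mR=31808/48365; mL+mR=320/569 → advance +1; mR−mL=64/85 → turn +1·90°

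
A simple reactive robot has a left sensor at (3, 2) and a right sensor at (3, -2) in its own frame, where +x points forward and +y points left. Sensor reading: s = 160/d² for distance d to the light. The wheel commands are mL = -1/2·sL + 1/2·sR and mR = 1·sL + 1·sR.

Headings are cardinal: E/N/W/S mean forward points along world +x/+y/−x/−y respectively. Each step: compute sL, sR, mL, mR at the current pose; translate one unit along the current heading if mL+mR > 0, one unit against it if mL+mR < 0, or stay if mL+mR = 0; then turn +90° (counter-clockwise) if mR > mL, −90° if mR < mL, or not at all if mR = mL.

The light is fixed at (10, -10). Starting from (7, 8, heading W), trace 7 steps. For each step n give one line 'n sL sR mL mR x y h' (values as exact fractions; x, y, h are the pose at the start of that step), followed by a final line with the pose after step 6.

0 40/73 40/109 -720/7957 7280/7957 7 8 W
1 160/229 160/261 -2560/59769 78400/59769 6 8 S
2 80/181 80/113 2720/20453 23520/20453 6 7 E
3 32/85 160/401 384/34085 26432/34085 7 7 N
4 40/73 40/109 -720/7957 7280/7957 7 8 W
5 160/229 160/261 -2560/59769 78400/59769 6 8 S
6 80/181 80/113 2720/20453 23520/20453 6 7 E
final 7 7 N

n=0: pose=(7,8,W); sL=40/73, sR=40/109; mL=-720/7957, mR=7280/7957; mL+mR=6560/7957 → advance +1; mR−mL=8000/7957 → turn +1·90°
n=1: pose=(6,8,S); sL=160/229, sR=160/261; mL=-2560/59769, mR=78400/59769; mL+mR=25280/19923 → advance +1; mR−mL=80960/59769 → turn +1·90°
n=2: pose=(6,7,E); sL=80/181, sR=80/113; mL=2720/20453, mR=23520/20453; mL+mR=26240/20453 → advance +1; mR−mL=20800/20453 → turn +1·90°
n=3: pose=(7,7,N); sL=32/85, sR=160/401; mL=384/34085, mR=26432/34085; mL+mR=26816/34085 → advance +1; mR−mL=26048/34085 → turn +1·90°
n=4: pose=(7,8,W); sL=40/73, sR=40/109; mL=-720/7957, mR=7280/7957; mL+mR=6560/7957 → advance +1; mR−mL=8000/7957 → turn +1·90°
n=5: pose=(6,8,S); sL=160/229, sR=160/261; mL=-2560/59769, mR=78400/59769; mL+mR=25280/19923 → advance +1; mR−mL=80960/59769 → turn +1·90°
n=6: pose=(6,7,E); sL=80/181, sR=80/113; mL=2720/20453, mR=23520/20453; mL+mR=26240/20453 → advance +1; mR−mL=20800/20453 → turn +1·90°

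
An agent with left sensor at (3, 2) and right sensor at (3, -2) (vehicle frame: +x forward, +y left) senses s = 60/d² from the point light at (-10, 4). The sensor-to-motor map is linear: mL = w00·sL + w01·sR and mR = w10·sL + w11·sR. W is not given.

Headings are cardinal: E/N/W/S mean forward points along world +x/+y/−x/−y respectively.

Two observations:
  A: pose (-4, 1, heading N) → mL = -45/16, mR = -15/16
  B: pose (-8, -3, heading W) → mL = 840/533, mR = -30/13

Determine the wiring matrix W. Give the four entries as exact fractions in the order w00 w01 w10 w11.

obs A: pose=(-4,1,N) → sL=15/4, sR=15/16, mL=-45/16, mR=-15/16
obs B: pose=(-8,-3,W) → sL=30/41, sR=30/13, mL=840/533, mR=-30/13
sensor matrix S = [[15/4, 15/16], [30/41, 30/13]]; det S = 33975/4264
solve [mL_A; mL_B] = S·[w00; w01] and [mR_A; mR_B] = S·[w10; w11]:
  w00 = -1, w01 = 1, w10 = 0, w11 = -1

-1 1 0 -1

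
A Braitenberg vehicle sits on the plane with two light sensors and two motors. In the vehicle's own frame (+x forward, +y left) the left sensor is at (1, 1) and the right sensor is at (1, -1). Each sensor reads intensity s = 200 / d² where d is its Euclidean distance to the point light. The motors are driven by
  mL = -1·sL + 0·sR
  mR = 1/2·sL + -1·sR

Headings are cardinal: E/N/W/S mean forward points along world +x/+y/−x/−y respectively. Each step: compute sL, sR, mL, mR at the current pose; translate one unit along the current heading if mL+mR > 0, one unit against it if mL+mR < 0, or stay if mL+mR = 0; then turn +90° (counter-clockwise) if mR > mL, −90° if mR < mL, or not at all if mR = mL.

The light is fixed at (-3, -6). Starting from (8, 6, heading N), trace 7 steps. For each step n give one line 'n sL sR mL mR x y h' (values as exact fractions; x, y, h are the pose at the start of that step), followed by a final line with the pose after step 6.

n=0: pose=(8,6,N); sL=200/269, sR=200/313; mL=-200/269, mR=-22500/84197; mL+mR=-85100/84197 → advance -1; mR−mL=40100/84197 → turn +1·90°
n=1: pose=(8,5,W); sL=1, sR=50/61; mL=-1, mR=-39/122; mL+mR=-161/122 → advance -1; mR−mL=83/122 → turn +1·90°
n=2: pose=(9,5,S); sL=200/269, sR=200/221; mL=-200/269, mR=-31700/59449; mL+mR=-75900/59449 → advance -1; mR−mL=12500/59449 → turn +1·90°
n=3: pose=(9,6,E); sL=100/169, sR=20/29; mL=-100/169, mR=-1930/4901; mL+mR=-4830/4901 → advance -1; mR−mL=970/4901 → turn +1·90°
n=4: pose=(8,6,N); sL=200/269, sR=200/313; mL=-200/269, mR=-22500/84197; mL+mR=-85100/84197 → advance -1; mR−mL=40100/84197 → turn +1·90°
n=5: pose=(8,5,W); sL=1, sR=50/61; mL=-1, mR=-39/122; mL+mR=-161/122 → advance -1; mR−mL=83/122 → turn +1·90°
n=6: pose=(9,5,S); sL=200/269, sR=200/221; mL=-200/269, mR=-31700/59449; mL+mR=-75900/59449 → advance -1; mR−mL=12500/59449 → turn +1·90°

0 200/269 200/313 -200/269 -22500/84197 8 6 N
1 1 50/61 -1 -39/122 8 5 W
2 200/269 200/221 -200/269 -31700/59449 9 5 S
3 100/169 20/29 -100/169 -1930/4901 9 6 E
4 200/269 200/313 -200/269 -22500/84197 8 6 N
5 1 50/61 -1 -39/122 8 5 W
6 200/269 200/221 -200/269 -31700/59449 9 5 S
final 9 6 E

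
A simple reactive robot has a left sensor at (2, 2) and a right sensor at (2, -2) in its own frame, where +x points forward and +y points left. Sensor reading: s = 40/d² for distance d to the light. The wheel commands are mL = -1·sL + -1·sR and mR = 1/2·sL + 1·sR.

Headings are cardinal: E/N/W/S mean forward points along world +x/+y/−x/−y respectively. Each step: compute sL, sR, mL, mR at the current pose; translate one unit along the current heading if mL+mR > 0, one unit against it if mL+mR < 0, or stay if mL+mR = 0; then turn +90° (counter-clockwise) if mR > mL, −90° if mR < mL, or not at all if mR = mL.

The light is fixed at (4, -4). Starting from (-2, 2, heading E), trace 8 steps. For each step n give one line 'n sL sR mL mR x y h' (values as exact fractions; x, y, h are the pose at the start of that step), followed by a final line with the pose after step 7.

n=0: pose=(-2,2,E); sL=1/2, sR=5/4; mL=-7/4, mR=3/2; mL+mR=-1/4 → advance -1; mR−mL=13/4 → turn +1·90°
n=1: pose=(-3,2,N); sL=8/29, sR=40/89; mL=-1872/2581, mR=1516/2581; mL+mR=-4/29 → advance -1; mR−mL=3388/2581 → turn +1·90°
n=2: pose=(-3,1,W); sL=4/9, sR=4/13; mL=-88/117, mR=62/117; mL+mR=-2/9 → advance -1; mR−mL=50/39 → turn +1·90°
n=3: pose=(-2,1,S); sL=8/5, sR=40/73; mL=-784/365, mR=492/365; mL+mR=-4/5 → advance -1; mR−mL=1276/365 → turn +1·90°
n=4: pose=(-2,2,E); sL=1/2, sR=5/4; mL=-7/4, mR=3/2; mL+mR=-1/4 → advance -1; mR−mL=13/4 → turn +1·90°
n=5: pose=(-3,2,N); sL=8/29, sR=40/89; mL=-1872/2581, mR=1516/2581; mL+mR=-4/29 → advance -1; mR−mL=3388/2581 → turn +1·90°
n=6: pose=(-3,1,W); sL=4/9, sR=4/13; mL=-88/117, mR=62/117; mL+mR=-2/9 → advance -1; mR−mL=50/39 → turn +1·90°
n=7: pose=(-2,1,S); sL=8/5, sR=40/73; mL=-784/365, mR=492/365; mL+mR=-4/5 → advance -1; mR−mL=1276/365 → turn +1·90°

0 1/2 5/4 -7/4 3/2 -2 2 E
1 8/29 40/89 -1872/2581 1516/2581 -3 2 N
2 4/9 4/13 -88/117 62/117 -3 1 W
3 8/5 40/73 -784/365 492/365 -2 1 S
4 1/2 5/4 -7/4 3/2 -2 2 E
5 8/29 40/89 -1872/2581 1516/2581 -3 2 N
6 4/9 4/13 -88/117 62/117 -3 1 W
7 8/5 40/73 -784/365 492/365 -2 1 S
final -2 2 E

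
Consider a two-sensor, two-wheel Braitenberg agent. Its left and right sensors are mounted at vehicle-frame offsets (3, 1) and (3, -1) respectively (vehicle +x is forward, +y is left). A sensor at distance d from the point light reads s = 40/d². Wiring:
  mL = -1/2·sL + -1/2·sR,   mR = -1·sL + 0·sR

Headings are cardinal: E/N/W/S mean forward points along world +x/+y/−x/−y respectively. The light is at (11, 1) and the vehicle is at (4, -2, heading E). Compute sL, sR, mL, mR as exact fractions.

left sensor world pos  = (7, -1); dL² = 20
right sensor world pos = (7, -3); dR² = 32
sL = 40/20 = 2
sR = 40/32 = 5/4
mL = -1/2·sL + -1/2·sR = -13/8
mR = -1·sL + 0·sR = -2

2 5/4 -13/8 -2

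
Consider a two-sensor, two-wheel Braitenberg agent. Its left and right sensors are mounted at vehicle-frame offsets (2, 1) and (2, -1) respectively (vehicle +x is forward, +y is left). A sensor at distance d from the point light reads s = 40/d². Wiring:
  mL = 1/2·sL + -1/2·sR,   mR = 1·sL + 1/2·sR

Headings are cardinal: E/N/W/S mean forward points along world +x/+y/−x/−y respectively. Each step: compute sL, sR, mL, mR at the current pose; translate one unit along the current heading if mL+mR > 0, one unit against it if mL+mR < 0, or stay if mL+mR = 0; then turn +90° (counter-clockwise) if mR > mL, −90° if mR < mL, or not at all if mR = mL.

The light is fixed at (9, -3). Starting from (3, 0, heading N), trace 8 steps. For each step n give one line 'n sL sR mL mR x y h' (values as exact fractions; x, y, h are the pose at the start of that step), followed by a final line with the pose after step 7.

n=0: pose=(3,0,N); sL=20/37, sR=4/5; mL=-24/185, mR=174/185; mL+mR=30/37 → advance +1; mR−mL=198/185 → turn +1·90°
n=1: pose=(3,1,W); sL=40/73, sR=40/89; mL=320/6497, mR=5020/6497; mL+mR=60/73 → advance +1; mR−mL=4700/6497 → turn +1·90°
n=2: pose=(2,1,S); sL=1, sR=10/17; mL=7/34, mR=22/17; mL+mR=3/2 → advance +1; mR−mL=37/34 → turn +1·90°
n=3: pose=(2,0,E); sL=40/41, sR=40/29; mL=-240/1189, mR=1980/1189; mL+mR=60/41 → advance +1; mR−mL=2220/1189 → turn +1·90°
n=4: pose=(3,0,N); sL=20/37, sR=4/5; mL=-24/185, mR=174/185; mL+mR=30/37 → advance +1; mR−mL=198/185 → turn +1·90°
n=5: pose=(3,1,W); sL=40/73, sR=40/89; mL=320/6497, mR=5020/6497; mL+mR=60/73 → advance +1; mR−mL=4700/6497 → turn +1·90°
n=6: pose=(2,1,S); sL=1, sR=10/17; mL=7/34, mR=22/17; mL+mR=3/2 → advance +1; mR−mL=37/34 → turn +1·90°
n=7: pose=(2,0,E); sL=40/41, sR=40/29; mL=-240/1189, mR=1980/1189; mL+mR=60/41 → advance +1; mR−mL=2220/1189 → turn +1·90°

0 20/37 4/5 -24/185 174/185 3 0 N
1 40/73 40/89 320/6497 5020/6497 3 1 W
2 1 10/17 7/34 22/17 2 1 S
3 40/41 40/29 -240/1189 1980/1189 2 0 E
4 20/37 4/5 -24/185 174/185 3 0 N
5 40/73 40/89 320/6497 5020/6497 3 1 W
6 1 10/17 7/34 22/17 2 1 S
7 40/41 40/29 -240/1189 1980/1189 2 0 E
final 3 0 N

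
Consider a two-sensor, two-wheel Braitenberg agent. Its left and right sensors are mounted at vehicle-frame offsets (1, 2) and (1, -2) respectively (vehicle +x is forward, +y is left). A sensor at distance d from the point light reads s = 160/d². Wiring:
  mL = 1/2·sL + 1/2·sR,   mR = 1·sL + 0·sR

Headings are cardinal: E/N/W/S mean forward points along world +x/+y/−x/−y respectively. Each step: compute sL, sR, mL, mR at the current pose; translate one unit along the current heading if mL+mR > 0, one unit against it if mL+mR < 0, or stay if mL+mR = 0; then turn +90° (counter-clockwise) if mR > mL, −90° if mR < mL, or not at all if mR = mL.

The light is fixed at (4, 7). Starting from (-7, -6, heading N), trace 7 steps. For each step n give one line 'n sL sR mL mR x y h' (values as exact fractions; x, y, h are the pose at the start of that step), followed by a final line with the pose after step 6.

0 160/313 32/45 8608/14085 160/313 -7 -6 N
1 4/5 20/37 124/185 4/5 -7 -5 E
2 32/53 32/37 1440/1961 32/53 -6 -5 N
3 80/81 16/25 1648/2025 80/81 -6 -4 E
4 160/221 160/149 29600/32929 160/221 -5 -4 N
5 5/4 10/13 105/104 5/4 -5 -3 E
6 160/181 160/117 23840/21177 160/181 -4 -3 N
final -4 -2 E

n=0: pose=(-7,-6,N); sL=160/313, sR=32/45; mL=8608/14085, mR=160/313; mL+mR=15808/14085 → advance +1; mR−mL=-1408/14085 → turn -1·90°
n=1: pose=(-7,-5,E); sL=4/5, sR=20/37; mL=124/185, mR=4/5; mL+mR=272/185 → advance +1; mR−mL=24/185 → turn +1·90°
n=2: pose=(-6,-5,N); sL=32/53, sR=32/37; mL=1440/1961, mR=32/53; mL+mR=2624/1961 → advance +1; mR−mL=-256/1961 → turn -1·90°
n=3: pose=(-6,-4,E); sL=80/81, sR=16/25; mL=1648/2025, mR=80/81; mL+mR=1216/675 → advance +1; mR−mL=352/2025 → turn +1·90°
n=4: pose=(-5,-4,N); sL=160/221, sR=160/149; mL=29600/32929, mR=160/221; mL+mR=53440/32929 → advance +1; mR−mL=-5760/32929 → turn -1·90°
n=5: pose=(-5,-3,E); sL=5/4, sR=10/13; mL=105/104, mR=5/4; mL+mR=235/104 → advance +1; mR−mL=25/104 → turn +1·90°
n=6: pose=(-4,-3,N); sL=160/181, sR=160/117; mL=23840/21177, mR=160/181; mL+mR=42560/21177 → advance +1; mR−mL=-5120/21177 → turn -1·90°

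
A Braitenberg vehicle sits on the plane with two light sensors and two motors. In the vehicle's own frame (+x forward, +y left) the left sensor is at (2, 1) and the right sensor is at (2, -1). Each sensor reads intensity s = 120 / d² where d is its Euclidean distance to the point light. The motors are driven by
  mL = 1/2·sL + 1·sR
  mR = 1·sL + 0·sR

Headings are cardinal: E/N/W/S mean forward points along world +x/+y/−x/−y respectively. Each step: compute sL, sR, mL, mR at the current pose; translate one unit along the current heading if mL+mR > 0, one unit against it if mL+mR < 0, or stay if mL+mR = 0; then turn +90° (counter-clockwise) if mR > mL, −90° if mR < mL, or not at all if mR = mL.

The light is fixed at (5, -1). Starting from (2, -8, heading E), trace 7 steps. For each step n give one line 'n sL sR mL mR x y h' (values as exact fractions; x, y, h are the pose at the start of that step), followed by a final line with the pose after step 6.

n=0: pose=(2,-8,E); sL=120/37, sR=24/13; mL=1668/481, mR=120/37; mL+mR=3228/481 → advance +1; mR−mL=-108/481 → turn -1·90°
n=1: pose=(3,-8,S); sL=60/41, sR=4/3; mL=254/123, mR=60/41; mL+mR=434/123 → advance +1; mR−mL=-74/123 → turn -1·90°
n=2: pose=(3,-9,W); sL=120/97, sR=24/13; mL=3108/1261, mR=120/97; mL+mR=4668/1261 → advance +1; mR−mL=-1548/1261 → turn -1·90°
n=3: pose=(2,-9,N); sL=30/13, sR=3; mL=54/13, mR=30/13; mL+mR=84/13 → advance +1; mR−mL=-24/13 → turn -1·90°
n=4: pose=(2,-8,E); sL=120/37, sR=24/13; mL=1668/481, mR=120/37; mL+mR=3228/481 → advance +1; mR−mL=-108/481 → turn -1·90°
n=5: pose=(3,-8,S); sL=60/41, sR=4/3; mL=254/123, mR=60/41; mL+mR=434/123 → advance +1; mR−mL=-74/123 → turn -1·90°
n=6: pose=(3,-9,W); sL=120/97, sR=24/13; mL=3108/1261, mR=120/97; mL+mR=4668/1261 → advance +1; mR−mL=-1548/1261 → turn -1·90°

0 120/37 24/13 1668/481 120/37 2 -8 E
1 60/41 4/3 254/123 60/41 3 -8 S
2 120/97 24/13 3108/1261 120/97 3 -9 W
3 30/13 3 54/13 30/13 2 -9 N
4 120/37 24/13 1668/481 120/37 2 -8 E
5 60/41 4/3 254/123 60/41 3 -8 S
6 120/97 24/13 3108/1261 120/97 3 -9 W
final 2 -9 N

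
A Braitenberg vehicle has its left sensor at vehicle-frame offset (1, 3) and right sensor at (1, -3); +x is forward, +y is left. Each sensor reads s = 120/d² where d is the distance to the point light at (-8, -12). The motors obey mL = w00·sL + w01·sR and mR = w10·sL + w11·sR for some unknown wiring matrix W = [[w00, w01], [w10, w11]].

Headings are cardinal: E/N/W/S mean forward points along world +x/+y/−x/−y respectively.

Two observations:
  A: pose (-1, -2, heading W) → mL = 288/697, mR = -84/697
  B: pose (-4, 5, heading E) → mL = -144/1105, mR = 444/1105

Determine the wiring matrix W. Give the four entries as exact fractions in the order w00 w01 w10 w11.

obs A: pose=(-1,-2,W) → sL=24/17, sR=24/41, mL=288/697, mR=-84/697
obs B: pose=(-4,5,E) → sL=24/85, sR=120/221, mL=-144/1105, mR=444/1105
sensor matrix S = [[24/17, 24/41], [24/85, 120/221]]; det S = 463104/770185
solve [mL_A; mL_B] = S·[w00; w01] and [mR_A; mR_B] = S·[w10; w11]:
  w00 = 1/2, w01 = -1/2, w10 = -1/2, w11 = 1

1/2 -1/2 -1/2 1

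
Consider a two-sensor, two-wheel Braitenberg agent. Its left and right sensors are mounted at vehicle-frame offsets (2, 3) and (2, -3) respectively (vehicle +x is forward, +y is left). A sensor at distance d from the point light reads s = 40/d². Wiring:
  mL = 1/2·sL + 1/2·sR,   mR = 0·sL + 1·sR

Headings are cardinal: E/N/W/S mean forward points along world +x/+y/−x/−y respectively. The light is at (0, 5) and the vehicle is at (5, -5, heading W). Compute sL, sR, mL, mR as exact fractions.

20/89 20/29 1180/2581 20/29

left sensor world pos  = (3, -8); dL² = 178
right sensor world pos = (3, -2); dR² = 58
sL = 40/178 = 20/89
sR = 40/58 = 20/29
mL = 1/2·sL + 1/2·sR = 1180/2581
mR = 0·sL + 1·sR = 20/29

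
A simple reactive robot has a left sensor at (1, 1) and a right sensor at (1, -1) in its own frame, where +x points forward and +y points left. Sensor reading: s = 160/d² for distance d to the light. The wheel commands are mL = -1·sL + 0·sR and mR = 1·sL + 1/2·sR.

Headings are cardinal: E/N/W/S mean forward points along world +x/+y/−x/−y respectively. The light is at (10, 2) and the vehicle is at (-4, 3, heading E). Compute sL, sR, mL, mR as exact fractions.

160/173 160/169 -160/173 40880/29237

left sensor world pos  = (-3, 4); dL² = 173
right sensor world pos = (-3, 2); dR² = 169
sL = 160/173 = 160/173
sR = 160/169 = 160/169
mL = -1·sL + 0·sR = -160/173
mR = 1·sL + 1/2·sR = 40880/29237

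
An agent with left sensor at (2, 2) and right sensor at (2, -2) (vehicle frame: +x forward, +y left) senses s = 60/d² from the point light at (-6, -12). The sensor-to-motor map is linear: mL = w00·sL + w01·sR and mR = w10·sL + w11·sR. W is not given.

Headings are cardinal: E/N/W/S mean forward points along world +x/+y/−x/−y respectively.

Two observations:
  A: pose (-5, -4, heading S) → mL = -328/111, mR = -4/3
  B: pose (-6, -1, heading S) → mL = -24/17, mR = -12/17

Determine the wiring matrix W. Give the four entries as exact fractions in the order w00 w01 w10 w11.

obs A: pose=(-5,-4,S) → sL=4/3, sR=60/37, mL=-328/111, mR=-4/3
obs B: pose=(-6,-1,S) → sL=12/17, sR=12/17, mL=-24/17, mR=-12/17
sensor matrix S = [[4/3, 60/37], [12/17, 12/17]]; det S = -128/629
solve [mL_A; mL_B] = S·[w00; w01] and [mR_A; mR_B] = S·[w10; w11]:
  w00 = -1, w01 = -1, w10 = -1, w11 = 0

-1 -1 -1 0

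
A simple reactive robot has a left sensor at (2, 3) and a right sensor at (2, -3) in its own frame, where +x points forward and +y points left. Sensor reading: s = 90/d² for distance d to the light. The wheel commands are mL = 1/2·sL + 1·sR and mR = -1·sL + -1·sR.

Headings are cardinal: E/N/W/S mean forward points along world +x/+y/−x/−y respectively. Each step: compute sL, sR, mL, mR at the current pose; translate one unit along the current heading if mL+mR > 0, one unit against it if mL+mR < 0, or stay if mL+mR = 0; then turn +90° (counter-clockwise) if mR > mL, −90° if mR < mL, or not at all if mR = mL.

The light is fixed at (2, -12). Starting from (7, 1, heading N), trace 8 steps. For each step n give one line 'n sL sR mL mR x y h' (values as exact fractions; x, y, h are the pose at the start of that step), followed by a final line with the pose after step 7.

n=0: pose=(7,1,N); sL=90/229, sR=90/289; mL=33615/66181, mR=-46620/66181; mL+mR=-45/229 → advance -1; mR−mL=-80235/66181 → turn -1·90°
n=1: pose=(7,0,E); sL=45/137, sR=9/13; mL=3051/3562, mR=-1818/1781; mL+mR=-45/274 → advance -1; mR−mL=-6687/3562 → turn -1·90°
n=2: pose=(6,0,S); sL=90/149, sR=90/101; mL=17955/15049, mR=-22500/15049; mL+mR=-45/149 → advance -1; mR−mL=-40455/15049 → turn -1·90°
n=3: pose=(6,1,W); sL=45/52, sR=9/26; mL=81/104, mR=-63/52; mL+mR=-45/104 → advance -1; mR−mL=-207/104 → turn -1·90°
n=4: pose=(7,1,N); sL=90/229, sR=90/289; mL=33615/66181, mR=-46620/66181; mL+mR=-45/229 → advance -1; mR−mL=-80235/66181 → turn -1·90°
n=5: pose=(7,0,E); sL=45/137, sR=9/13; mL=3051/3562, mR=-1818/1781; mL+mR=-45/274 → advance -1; mR−mL=-6687/3562 → turn -1·90°
n=6: pose=(6,0,S); sL=90/149, sR=90/101; mL=17955/15049, mR=-22500/15049; mL+mR=-45/149 → advance -1; mR−mL=-40455/15049 → turn -1·90°
n=7: pose=(6,1,W); sL=45/52, sR=9/26; mL=81/104, mR=-63/52; mL+mR=-45/104 → advance -1; mR−mL=-207/104 → turn -1·90°

0 90/229 90/289 33615/66181 -46620/66181 7 1 N
1 45/137 9/13 3051/3562 -1818/1781 7 0 E
2 90/149 90/101 17955/15049 -22500/15049 6 0 S
3 45/52 9/26 81/104 -63/52 6 1 W
4 90/229 90/289 33615/66181 -46620/66181 7 1 N
5 45/137 9/13 3051/3562 -1818/1781 7 0 E
6 90/149 90/101 17955/15049 -22500/15049 6 0 S
7 45/52 9/26 81/104 -63/52 6 1 W
final 7 1 N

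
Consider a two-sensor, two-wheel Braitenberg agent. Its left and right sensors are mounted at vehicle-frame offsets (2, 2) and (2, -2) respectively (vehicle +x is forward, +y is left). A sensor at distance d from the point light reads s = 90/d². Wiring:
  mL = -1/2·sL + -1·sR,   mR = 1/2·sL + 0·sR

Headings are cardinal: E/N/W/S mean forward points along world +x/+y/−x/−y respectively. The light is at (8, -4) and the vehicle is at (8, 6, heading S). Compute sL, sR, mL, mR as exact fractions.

45/34 45/34 -135/68 45/68

left sensor world pos  = (10, 4); dL² = 68
right sensor world pos = (6, 4); dR² = 68
sL = 90/68 = 45/34
sR = 90/68 = 45/34
mL = -1/2·sL + -1·sR = -135/68
mR = 1/2·sL + 0·sR = 45/68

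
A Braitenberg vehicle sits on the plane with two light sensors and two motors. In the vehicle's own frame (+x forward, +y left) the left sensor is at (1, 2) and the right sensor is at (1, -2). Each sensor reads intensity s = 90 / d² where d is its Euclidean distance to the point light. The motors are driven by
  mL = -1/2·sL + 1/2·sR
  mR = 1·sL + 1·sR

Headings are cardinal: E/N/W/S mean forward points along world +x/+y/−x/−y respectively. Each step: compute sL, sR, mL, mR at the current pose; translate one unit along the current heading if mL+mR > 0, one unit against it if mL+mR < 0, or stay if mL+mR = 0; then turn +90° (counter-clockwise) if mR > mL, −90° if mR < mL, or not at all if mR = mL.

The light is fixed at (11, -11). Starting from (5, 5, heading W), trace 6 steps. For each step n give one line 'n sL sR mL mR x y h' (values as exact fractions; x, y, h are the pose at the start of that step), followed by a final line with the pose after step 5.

n=0: pose=(5,5,W); sL=18/49, sR=90/373; mL=-1152/18277, mR=11124/18277; mL+mR=9972/18277 → advance +1; mR−mL=12276/18277 → turn +1·90°
n=1: pose=(4,5,S); sL=9/25, sR=5/17; mL=-14/425, mR=278/425; mL+mR=264/425 → advance +1; mR−mL=292/425 → turn +1·90°
n=2: pose=(4,4,E); sL=18/65, sR=18/41; mL=216/2665, mR=1908/2665; mL+mR=2124/2665 → advance +1; mR−mL=1692/2665 → turn +1·90°
n=3: pose=(5,4,N); sL=9/32, sR=45/136; mL=27/1088, mR=333/544; mL+mR=693/1088 → advance +1; mR−mL=639/1088 → turn +1·90°
n=4: pose=(5,5,W); sL=18/49, sR=90/373; mL=-1152/18277, mR=11124/18277; mL+mR=9972/18277 → advance +1; mR−mL=12276/18277 → turn +1·90°
n=5: pose=(4,5,S); sL=9/25, sR=5/17; mL=-14/425, mR=278/425; mL+mR=264/425 → advance +1; mR−mL=292/425 → turn +1·90°

0 18/49 90/373 -1152/18277 11124/18277 5 5 W
1 9/25 5/17 -14/425 278/425 4 5 S
2 18/65 18/41 216/2665 1908/2665 4 4 E
3 9/32 45/136 27/1088 333/544 5 4 N
4 18/49 90/373 -1152/18277 11124/18277 5 5 W
5 9/25 5/17 -14/425 278/425 4 5 S
final 4 4 E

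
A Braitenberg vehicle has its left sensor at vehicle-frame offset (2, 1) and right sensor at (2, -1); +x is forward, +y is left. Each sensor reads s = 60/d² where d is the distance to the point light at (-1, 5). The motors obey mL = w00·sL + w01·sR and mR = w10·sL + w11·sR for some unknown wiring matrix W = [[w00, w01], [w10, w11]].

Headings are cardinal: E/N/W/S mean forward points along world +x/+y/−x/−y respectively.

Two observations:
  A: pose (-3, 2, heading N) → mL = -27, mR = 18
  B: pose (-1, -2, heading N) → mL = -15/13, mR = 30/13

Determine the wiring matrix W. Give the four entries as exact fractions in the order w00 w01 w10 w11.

1/2 -1 1/2 1/2

obs A: pose=(-3,2,N) → sL=6, sR=30, mL=-27, mR=18
obs B: pose=(-1,-2,N) → sL=30/13, sR=30/13, mL=-15/13, mR=30/13
sensor matrix S = [[6, 30], [30/13, 30/13]]; det S = -720/13
solve [mL_A; mL_B] = S·[w00; w01] and [mR_A; mR_B] = S·[w10; w11]:
  w00 = 1/2, w01 = -1, w10 = 1/2, w11 = 1/2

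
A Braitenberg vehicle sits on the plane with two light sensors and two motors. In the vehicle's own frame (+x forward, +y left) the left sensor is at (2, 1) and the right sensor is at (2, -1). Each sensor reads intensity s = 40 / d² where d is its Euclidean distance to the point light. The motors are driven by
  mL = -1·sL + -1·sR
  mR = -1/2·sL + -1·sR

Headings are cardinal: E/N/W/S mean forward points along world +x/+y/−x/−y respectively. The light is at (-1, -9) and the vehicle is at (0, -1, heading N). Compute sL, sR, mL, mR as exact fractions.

2/5 5/13 -51/65 -38/65

left sensor world pos  = (-1, 1); dL² = 100
right sensor world pos = (1, 1); dR² = 104
sL = 40/100 = 2/5
sR = 40/104 = 5/13
mL = -1·sL + -1·sR = -51/65
mR = -1/2·sL + -1·sR = -38/65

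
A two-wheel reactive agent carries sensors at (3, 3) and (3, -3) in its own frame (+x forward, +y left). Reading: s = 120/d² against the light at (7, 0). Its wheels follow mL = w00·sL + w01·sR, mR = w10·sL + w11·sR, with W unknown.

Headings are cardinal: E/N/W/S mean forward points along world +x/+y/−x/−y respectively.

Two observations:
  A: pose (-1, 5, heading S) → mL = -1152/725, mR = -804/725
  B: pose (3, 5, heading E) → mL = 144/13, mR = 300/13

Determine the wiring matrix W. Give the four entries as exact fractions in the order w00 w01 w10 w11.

obs A: pose=(-1,5,S) → sL=120/29, sR=24/25, mL=-1152/725, mR=-804/725
obs B: pose=(3,5,E) → sL=24/13, sR=24, mL=144/13, mR=300/13
sensor matrix S = [[120/29, 24/25], [24/13, 24]]; det S = 919296/9425
solve [mL_A; mL_B] = S·[w00; w01] and [mR_A; mR_B] = S·[w10; w11]:
  w00 = -1/2, w01 = 1/2, w10 = -1/2, w11 = 1

-1/2 1/2 -1/2 1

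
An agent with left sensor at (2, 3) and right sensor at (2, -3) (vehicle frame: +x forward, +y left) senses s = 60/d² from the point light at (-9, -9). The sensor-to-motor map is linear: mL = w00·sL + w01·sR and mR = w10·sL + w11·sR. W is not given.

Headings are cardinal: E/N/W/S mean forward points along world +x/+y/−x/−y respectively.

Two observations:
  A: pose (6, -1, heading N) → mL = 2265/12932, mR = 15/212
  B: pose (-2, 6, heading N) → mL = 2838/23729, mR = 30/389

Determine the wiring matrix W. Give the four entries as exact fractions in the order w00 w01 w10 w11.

obs A: pose=(6,-1,N) → sL=15/61, sR=15/106, mL=2265/12932, mR=15/212
obs B: pose=(-2,6,N) → sL=12/61, sR=60/389, mL=2838/23729, mR=30/389
sensor matrix S = [[15/61, 15/106], [12/61, 60/389]]; det S = 12690/1257637
solve [mL_A; mL_B] = S·[w00; w01] and [mR_A; mR_B] = S·[w10; w11]:
  w00 = 1, w01 = -1/2, w10 = 0, w11 = 1/2

1 -1/2 0 1/2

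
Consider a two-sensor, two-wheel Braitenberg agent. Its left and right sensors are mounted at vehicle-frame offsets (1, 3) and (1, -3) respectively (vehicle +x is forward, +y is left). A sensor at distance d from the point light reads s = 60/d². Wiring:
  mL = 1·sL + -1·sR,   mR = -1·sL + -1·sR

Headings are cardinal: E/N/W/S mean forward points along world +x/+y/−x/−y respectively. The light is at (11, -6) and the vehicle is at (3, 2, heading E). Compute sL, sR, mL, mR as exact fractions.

6/17 30/37 -288/629 -732/629

left sensor world pos  = (4, 5); dL² = 170
right sensor world pos = (4, -1); dR² = 74
sL = 60/170 = 6/17
sR = 60/74 = 30/37
mL = 1·sL + -1·sR = -288/629
mR = -1·sL + -1·sR = -732/629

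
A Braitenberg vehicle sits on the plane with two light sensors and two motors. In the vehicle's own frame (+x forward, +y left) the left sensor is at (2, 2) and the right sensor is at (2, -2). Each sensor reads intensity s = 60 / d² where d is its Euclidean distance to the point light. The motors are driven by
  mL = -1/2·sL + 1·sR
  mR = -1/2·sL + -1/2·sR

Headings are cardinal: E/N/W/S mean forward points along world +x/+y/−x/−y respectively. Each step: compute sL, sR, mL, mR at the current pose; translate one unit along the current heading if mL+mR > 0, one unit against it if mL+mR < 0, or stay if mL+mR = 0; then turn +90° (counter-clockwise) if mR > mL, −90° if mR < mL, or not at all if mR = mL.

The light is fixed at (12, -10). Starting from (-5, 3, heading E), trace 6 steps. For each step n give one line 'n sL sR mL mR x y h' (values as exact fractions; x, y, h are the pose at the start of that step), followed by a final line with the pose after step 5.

0 2/15 30/173 277/2595 -398/2595 -5 3 E
1 60/377 60/521 6990/196417 -26940/196417 -6 3 S
2 15/136 15/164 405/11152 -1125/11152 -6 4 W
3 60/617 60/481 22590/296777 -32940/296777 -5 4 N
4 2/15 30/173 277/2595 -398/2595 -5 3 E
5 60/377 60/521 6990/196417 -26940/196417 -6 3 S
final -6 4 W

n=0: pose=(-5,3,E); sL=2/15, sR=30/173; mL=277/2595, mR=-398/2595; mL+mR=-121/2595 → advance -1; mR−mL=-45/173 → turn -1·90°
n=1: pose=(-6,3,S); sL=60/377, sR=60/521; mL=6990/196417, mR=-26940/196417; mL+mR=-19950/196417 → advance -1; mR−mL=-90/521 → turn -1·90°
n=2: pose=(-6,4,W); sL=15/136, sR=15/164; mL=405/11152, mR=-1125/11152; mL+mR=-45/697 → advance -1; mR−mL=-45/328 → turn -1·90°
n=3: pose=(-5,4,N); sL=60/617, sR=60/481; mL=22590/296777, mR=-32940/296777; mL+mR=-10350/296777 → advance -1; mR−mL=-90/481 → turn -1·90°
n=4: pose=(-5,3,E); sL=2/15, sR=30/173; mL=277/2595, mR=-398/2595; mL+mR=-121/2595 → advance -1; mR−mL=-45/173 → turn -1·90°
n=5: pose=(-6,3,S); sL=60/377, sR=60/521; mL=6990/196417, mR=-26940/196417; mL+mR=-19950/196417 → advance -1; mR−mL=-90/521 → turn -1·90°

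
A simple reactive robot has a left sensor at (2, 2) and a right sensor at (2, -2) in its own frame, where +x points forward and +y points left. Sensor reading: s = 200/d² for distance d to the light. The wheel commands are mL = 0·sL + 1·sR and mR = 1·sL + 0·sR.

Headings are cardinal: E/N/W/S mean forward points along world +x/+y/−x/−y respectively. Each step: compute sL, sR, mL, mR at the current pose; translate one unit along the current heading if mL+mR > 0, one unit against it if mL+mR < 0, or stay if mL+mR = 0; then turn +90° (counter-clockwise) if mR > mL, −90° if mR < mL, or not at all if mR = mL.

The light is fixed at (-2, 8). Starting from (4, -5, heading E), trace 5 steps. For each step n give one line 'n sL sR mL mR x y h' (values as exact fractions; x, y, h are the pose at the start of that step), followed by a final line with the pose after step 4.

n=0: pose=(4,-5,E); sL=40/37, sR=200/289; mL=200/289, mR=40/37; mL+mR=18960/10693 → advance +1; mR−mL=4160/10693 → turn +1·90°
n=1: pose=(5,-5,N); sL=100/73, sR=100/101; mL=100/101, mR=100/73; mL+mR=17400/7373 → advance +1; mR−mL=2800/7373 → turn +1·90°
n=2: pose=(5,-4,W); sL=200/221, sR=8/5; mL=8/5, mR=200/221; mL+mR=2768/1105 → advance +1; mR−mL=-768/1105 → turn -1·90°
n=3: pose=(4,-4,N); sL=50/29, sR=50/41; mL=50/41, mR=50/29; mL+mR=3500/1189 → advance +1; mR−mL=600/1189 → turn +1·90°
n=4: pose=(4,-3,W); sL=40/37, sR=200/97; mL=200/97, mR=40/37; mL+mR=11280/3589 → advance +1; mR−mL=-3520/3589 → turn -1·90°

0 40/37 200/289 200/289 40/37 4 -5 E
1 100/73 100/101 100/101 100/73 5 -5 N
2 200/221 8/5 8/5 200/221 5 -4 W
3 50/29 50/41 50/41 50/29 4 -4 N
4 40/37 200/97 200/97 40/37 4 -3 W
final 3 -3 N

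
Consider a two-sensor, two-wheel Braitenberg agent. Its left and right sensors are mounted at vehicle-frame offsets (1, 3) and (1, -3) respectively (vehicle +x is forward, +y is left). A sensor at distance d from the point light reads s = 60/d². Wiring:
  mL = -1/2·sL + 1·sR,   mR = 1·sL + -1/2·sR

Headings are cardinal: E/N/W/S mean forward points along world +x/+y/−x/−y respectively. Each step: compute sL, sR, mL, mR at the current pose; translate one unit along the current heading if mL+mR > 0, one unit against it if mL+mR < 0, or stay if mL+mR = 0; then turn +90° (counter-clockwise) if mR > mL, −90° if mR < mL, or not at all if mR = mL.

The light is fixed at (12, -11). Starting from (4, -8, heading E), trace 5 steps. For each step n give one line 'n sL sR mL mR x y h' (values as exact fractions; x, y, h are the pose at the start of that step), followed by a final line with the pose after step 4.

n=0: pose=(4,-8,E); sL=12/17, sR=60/49; mL=726/833, mR=78/833; mL+mR=804/833 → advance +1; mR−mL=-648/833 → turn -1·90°
n=1: pose=(5,-8,S); sL=3, sR=15/26; mL=-12/13, mR=141/52; mL+mR=93/52 → advance +1; mR−mL=189/52 → turn +1·90°
n=2: pose=(5,-9,E); sL=60/61, sR=60/37; mL=2550/2257, mR=390/2257; mL+mR=2940/2257 → advance +1; mR−mL=-2160/2257 → turn -1·90°
n=3: pose=(6,-9,S); sL=6, sR=30/41; mL=-93/41, mR=231/41; mL+mR=138/41 → advance +1; mR−mL=324/41 → turn +1·90°
n=4: pose=(6,-10,E); sL=60/41, sR=60/29; mL=1590/1189, mR=510/1189; mL+mR=2100/1189 → advance +1; mR−mL=-1080/1189 → turn -1·90°

0 12/17 60/49 726/833 78/833 4 -8 E
1 3 15/26 -12/13 141/52 5 -8 S
2 60/61 60/37 2550/2257 390/2257 5 -9 E
3 6 30/41 -93/41 231/41 6 -9 S
4 60/41 60/29 1590/1189 510/1189 6 -10 E
final 7 -10 S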